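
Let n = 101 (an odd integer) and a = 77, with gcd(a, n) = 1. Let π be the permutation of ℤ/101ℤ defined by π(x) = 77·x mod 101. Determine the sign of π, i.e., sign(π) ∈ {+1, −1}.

+1

Trace 100: π^k(100) = [100, 24, 30, 88, 9, 87, 33] for k=0..6.
Cycle lengths of π_77 on ℤ/101ℤ: [50, 50, 1]; 3 cycles in total.
101 − 3 = 98 transpositions; sign(π) = (−1)^98 = +1.
The Jacobi symbol (77|101) = +1 (Zolotarev) agrees.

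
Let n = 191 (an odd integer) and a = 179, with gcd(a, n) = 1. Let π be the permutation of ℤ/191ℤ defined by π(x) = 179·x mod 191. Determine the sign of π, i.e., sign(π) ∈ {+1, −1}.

Start at x=163: 163 → 145 → 170 → 61 → 32 → 189 → 24 → … (one orbit).
Decompose π into cycles: lengths [190, 1] (2 cycles, including the fixed point 0).
Σ(ℓ_i−1) = 191−2 = 189; sign = (−1)^189 = -1.

-1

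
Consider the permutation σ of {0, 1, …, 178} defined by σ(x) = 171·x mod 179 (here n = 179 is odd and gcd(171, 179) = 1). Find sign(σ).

+1

Trace 101: π^k(101) = [101, 87, 20, 19, 27, 142, 117] for k=0..6.
3 cycles of lengths [89, 89, 1].
179 − 3 = 176 transpositions; sign(π) = (−1)^176 = +1.
The Jacobi symbol (171|179) = +1 (Zolotarev) agrees.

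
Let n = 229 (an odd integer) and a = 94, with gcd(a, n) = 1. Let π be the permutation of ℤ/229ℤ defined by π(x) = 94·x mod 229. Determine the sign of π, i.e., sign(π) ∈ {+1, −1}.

Orbit of 134 under x↦94x: [134, 1, 94]… (length divides ord_229(94)).
π_94 has 77 disjoint cycles with lengths [3, 3, 3, 3, 3, 3, 3, 3, 3, 3, 3, 3, 3, 3, 3, 3, 3, 3, 3, 3, 3, 3, 3, 3, 3, 3, 3, 3, 3, 3, 3, 3, 3, 3, 3, 3, 3, 3, 3, 3, 3, 3, 3, 3, 3, 3, 3, 3, 3, 3, 3, 3, 3, 3, 3, 3, 3, 3, 3, 3, 3, 3, 3, 3, 3, 3, 3, 3, 3, 3, 3, 3, 3, 3, 3, 3, 1] on {0,…,228}.
Σ(ℓ_i−1) = 229−77 = 152; sign = (−1)^152 = +1.

+1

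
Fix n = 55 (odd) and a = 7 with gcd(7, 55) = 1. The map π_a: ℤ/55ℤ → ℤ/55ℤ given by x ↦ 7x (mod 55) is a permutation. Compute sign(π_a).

+1

Trace 34: π^k(34) = [34, 18, 16, 2, 14, 43, 26] for k=0..6.
Cycle type of π: 20×2 + 10 + 4 + 1; total 5 cycles.
5 cycles on 55: each ℓ→(−1)^(ℓ−1), product (−1)^50 = +1.
The Jacobi symbol (7|55) = +1 (Zolotarev) agrees.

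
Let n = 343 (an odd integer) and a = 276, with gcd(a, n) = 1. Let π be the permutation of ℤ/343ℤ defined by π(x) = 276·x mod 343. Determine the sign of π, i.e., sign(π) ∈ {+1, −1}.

-1

Orbit of 31 under x↦276x: [31, 324, 244, 116, 117, 50, 80]… (length divides ord_343(276)).
The orbit structure of x ↦ 276x mod 343: 16 orbits of sizes [42, 42, 42, 42, 42, 42, 42, 6, 6, 6, 6, 6, 6, 6, 6, 1].
16 cycles on 343: each ℓ→(−1)^(ℓ−1), product (−1)^327 = -1.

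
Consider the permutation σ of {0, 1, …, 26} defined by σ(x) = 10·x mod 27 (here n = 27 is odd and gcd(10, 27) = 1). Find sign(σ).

Orbit of 1 under x↦10x: [1, 10, 19]… (length divides ord_27(10)).
15 cycles of lengths [3, 3, 3, 3, 3, 3, 1, 1, 1, 1, 1, 1, 1, 1, 1].
15 cycles on 27: each ℓ→(−1)^(ℓ−1), product (−1)^12 = +1.
Check: (10/27) = +1 by Zolotarev.

+1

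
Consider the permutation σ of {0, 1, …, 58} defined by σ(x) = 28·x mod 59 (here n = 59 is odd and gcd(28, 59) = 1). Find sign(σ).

Orbit of 51 under x↦28x: [51, 12, 41, 27, 48, 46, 49]… (length divides ord_59(28)).
Cycle lengths of π_28 on ℤ/59ℤ: [29, 29, 1]; 3 cycles in total.
With 3 cycles on 59 points, sign = (−1)^{59−3} = +1.
(28|59)_J = +1 (Zolotarev's lemma cross-check).

+1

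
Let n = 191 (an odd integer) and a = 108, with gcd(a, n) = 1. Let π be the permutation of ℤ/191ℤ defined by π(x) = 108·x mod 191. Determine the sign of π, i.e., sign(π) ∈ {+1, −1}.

Start at x=51: 51 → 160 → 90 → 170 → 24 → 109 → 121 → … (one orbit).
3 cycles of lengths [95, 95, 1].
With 3 cycles on 191 points, sign = (−1)^{191−3} = +1.
Via Zolotarev, sign(π_{108}) = (108|191) = +1.

+1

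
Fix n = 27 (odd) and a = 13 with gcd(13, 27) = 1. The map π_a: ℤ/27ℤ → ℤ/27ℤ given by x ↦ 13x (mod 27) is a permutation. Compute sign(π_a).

+1

Trace 7: π^k(7) = [7, 10, 22, 16, 19, 4, 25] for k=0..6.
Cycle type of π: 9×2 + 3×2 + 1×3; total 7 cycles.
With 7 cycles on 27 points, sign = (−1)^{27−7} = +1.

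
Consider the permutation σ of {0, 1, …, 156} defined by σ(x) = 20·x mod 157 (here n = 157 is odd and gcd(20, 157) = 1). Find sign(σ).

Start at x=28: 28 → 89 → 53 → 118 → 5 → 100 → 116 → … (one orbit).
The orbit structure of x ↦ 20x mod 157: 2 orbits of sizes [156, 1].
2 cycles on 157: each ℓ→(−1)^(ℓ−1), product (−1)^155 = -1.

-1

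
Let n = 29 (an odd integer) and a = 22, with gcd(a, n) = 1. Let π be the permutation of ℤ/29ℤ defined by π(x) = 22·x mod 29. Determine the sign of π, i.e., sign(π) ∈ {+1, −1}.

+1

Start at x=28: 28 → 7 → 9 → 24 → 6 → 16 → 4 → … (one orbit).
Cycle lengths of π_22 on ℤ/29ℤ: [14, 14, 1]; 3 cycles in total.
Σ(ℓ_i−1) = 29−3 = 26; sign = (−1)^26 = +1.
Check: (22/29) = +1 by Zolotarev.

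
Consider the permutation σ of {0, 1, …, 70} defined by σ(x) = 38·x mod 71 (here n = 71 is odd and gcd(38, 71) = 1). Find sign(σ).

Start at x=50: 50 → 54 → 64 → 18 → 45 → 6 → 15 → … (one orbit).
The orbit structure of x ↦ 38x mod 71: 3 orbits of sizes [35, 35, 1].
Σ(ℓ_i−1) = 71−3 = 68; sign = (−1)^68 = +1.

+1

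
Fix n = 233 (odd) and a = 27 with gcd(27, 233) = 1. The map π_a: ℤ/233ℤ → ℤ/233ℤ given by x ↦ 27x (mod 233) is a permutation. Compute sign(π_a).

Orbit of 135 under x↦27x: [135, 150, 89, 73, 107, 93, 181]… (length divides ord_233(27)).
Decompose π into cycles: lengths [232, 1] (2 cycles, including the fixed point 0).
With 2 cycles on 233 points, sign = (−1)^{233−2} = -1.
The Jacobi symbol (27|233) = -1 (Zolotarev) agrees.

-1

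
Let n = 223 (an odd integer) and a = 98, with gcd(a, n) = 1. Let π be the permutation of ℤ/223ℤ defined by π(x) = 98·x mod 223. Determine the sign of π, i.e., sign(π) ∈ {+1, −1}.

+1

Trace 49: π^k(49) = [49, 119, 66, 1, 98, 15, 132] for k=0..6.
The orbit structure of x ↦ 98x mod 223: 7 orbits of sizes [37, 37, 37, 37, 37, 37, 1].
sign(π) = (−1)^{n − #cycles} = (−1)^{223−7} = (−1)^216 = +1.
Via Zolotarev, sign(π_{98}) = (98|223) = +1.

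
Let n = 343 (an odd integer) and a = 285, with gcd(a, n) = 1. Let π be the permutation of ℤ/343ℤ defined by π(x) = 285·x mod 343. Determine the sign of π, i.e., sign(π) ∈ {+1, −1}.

-1

Start at x=75: 75 → 109 → 195 → 9 → 164 → 92 → 152 → … (one orbit).
Decompose π into cycles: lengths [294, 42, 6, 1] (4 cycles, including the fixed point 0).
4 cycles on 343: each ℓ→(−1)^(ℓ−1), product (−1)^339 = -1.
Via Zolotarev, sign(π_{285}) = (285|343) = -1.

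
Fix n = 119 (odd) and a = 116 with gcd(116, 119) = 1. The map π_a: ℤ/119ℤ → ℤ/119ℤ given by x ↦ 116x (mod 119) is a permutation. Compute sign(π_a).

Orbit of 1 under x↦116x: [1, 116, 9, 92, 81, 114, 15]… (length divides ord_119(116)).
The orbit structure of x ↦ 116x mod 119: 6 orbits of sizes [48, 48, 16, 3, 3, 1].
sign(π) = (−1)^{n − #cycles} = (−1)^{119−6} = (−1)^113 = -1.
Via Zolotarev, sign(π_{116}) = (116|119) = -1.

-1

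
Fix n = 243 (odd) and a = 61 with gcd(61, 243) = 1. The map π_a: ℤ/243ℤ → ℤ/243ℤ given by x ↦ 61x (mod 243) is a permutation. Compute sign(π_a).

+1

Start at x=13: 13 → 64 → 16 → 4 → 1 → 61 → 76 → … (one orbit).
Decompose π into cycles: lengths [81, 81, 27, 27, 9, 9, 3, 3, 1, 1, 1] (11 cycles, including the fixed point 0).
With 11 cycles on 243 points, sign = (−1)^{243−11} = +1.
The Jacobi symbol (61|243) = +1 (Zolotarev) agrees.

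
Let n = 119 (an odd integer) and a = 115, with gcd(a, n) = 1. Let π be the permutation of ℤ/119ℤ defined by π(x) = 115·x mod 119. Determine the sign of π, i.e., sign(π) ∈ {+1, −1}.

Trace 86: π^k(86) = [86, 13, 67, 89, 1, 115, 16] for k=0..6.
14 cycles of lengths [12, 12, 12, 12, 12, 12, 12, 12, 6, 4, 4, 4, 4, 1].
14 cycles on 119: each ℓ→(−1)^(ℓ−1), product (−1)^105 = -1.

-1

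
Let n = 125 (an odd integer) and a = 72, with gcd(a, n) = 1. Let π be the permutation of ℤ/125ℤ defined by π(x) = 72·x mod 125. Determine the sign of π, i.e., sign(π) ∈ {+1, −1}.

-1

Trace 81: π^k(81) = [81, 82, 29, 88, 86, 67, 74] for k=0..6.
Cycle type of π: 100 + 20 + 4 + 1; total 4 cycles.
With 4 cycles on 125 points, sign = (−1)^{125−4} = -1.
The Jacobi symbol (72|125) = -1 (Zolotarev) agrees.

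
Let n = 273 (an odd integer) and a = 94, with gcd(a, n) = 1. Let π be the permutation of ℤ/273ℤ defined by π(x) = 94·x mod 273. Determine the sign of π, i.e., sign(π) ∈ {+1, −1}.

Start at x=94: 94 → 100 → 118 → 172 → 61 → 1 → 94 (one orbit).
The orbit structure of x ↦ 94x mod 273: 54 orbits of sizes [6, 6, 6, 6, 6, 6, 6, 6, 6, 6, 6, 6, 6, 6, 6, 6, 6, 6, 6, 6, 6, 6, 6, 6, 6, 6, 6, 6, 6, 6, 6, 6, 6, 6, 6, 6, 6, 6, 6, 3, 3, 3, 3, 3, 3, 3, 3, 3, 3, 3, 3, 1, 1, 1].
sign(π) = (−1)^{n − #cycles} = (−1)^{273−54} = (−1)^219 = -1.
Via Zolotarev, sign(π_{94}) = (94|273) = -1.

-1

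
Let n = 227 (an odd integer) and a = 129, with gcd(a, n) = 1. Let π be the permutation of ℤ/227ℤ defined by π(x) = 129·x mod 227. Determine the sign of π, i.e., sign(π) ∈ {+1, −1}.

Trace 139: π^k(139) = [139, 225, 196, 87, 100, 188, 190] for k=0..6.
The orbit structure of x ↦ 129x mod 227: 3 orbits of sizes [113, 113, 1].
227 − 3 = 224 transpositions; sign(π) = (−1)^224 = +1.
Check: (129/227) = +1 by Zolotarev.

+1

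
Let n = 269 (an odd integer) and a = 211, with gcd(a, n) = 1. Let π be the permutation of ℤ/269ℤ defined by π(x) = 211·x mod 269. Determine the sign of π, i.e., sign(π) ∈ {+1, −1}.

+1

Trace 125: π^k(125) = [125, 13, 53, 154, 214, 231, 52] for k=0..6.
Cycle lengths of π_211 on ℤ/269ℤ: [134, 134, 1]; 3 cycles in total.
3 cycles on 269: each ℓ→(−1)^(ℓ−1), product (−1)^266 = +1.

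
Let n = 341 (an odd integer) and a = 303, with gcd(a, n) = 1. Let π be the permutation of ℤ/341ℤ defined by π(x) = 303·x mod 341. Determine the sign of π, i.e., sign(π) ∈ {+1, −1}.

Orbit of 29 under x↦303x: [29, 262, 274, 159, 96, 103, 178]… (length divides ord_341(303)).
Decompose π into cycles: lengths [30, 30, 30, 30, 30, 30, 30, 30, 30, 30, 30, 10, 1] (13 cycles, including the fixed point 0).
n − c = 341 − 13 = 328; sign = (−1)^328 = +1.

+1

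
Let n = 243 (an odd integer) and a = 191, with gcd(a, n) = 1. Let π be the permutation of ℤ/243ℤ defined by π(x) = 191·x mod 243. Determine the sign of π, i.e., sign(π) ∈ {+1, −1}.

-1

Trace 119: π^k(119) = [119, 130, 44, 142, 149, 28, 2] for k=0..6.
Decompose π into cycles: lengths [162, 54, 18, 6, 2, 1] (6 cycles, including the fixed point 0).
243 − 6 = 237 transpositions; sign(π) = (−1)^237 = -1.
Check: (191/243) = -1 by Zolotarev.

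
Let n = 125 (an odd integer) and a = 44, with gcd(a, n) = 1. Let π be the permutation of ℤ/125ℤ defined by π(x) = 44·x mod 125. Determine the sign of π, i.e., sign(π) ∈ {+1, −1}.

Start at x=34: 34 → 121 → 74 → 6 → 14 → 116 → 104 → … (one orbit).
7 cycles of lengths [50, 50, 10, 10, 2, 2, 1].
Σ(ℓ_i−1) = 125−7 = 118; sign = (−1)^118 = +1.
The Jacobi symbol (44|125) = +1 (Zolotarev) agrees.

+1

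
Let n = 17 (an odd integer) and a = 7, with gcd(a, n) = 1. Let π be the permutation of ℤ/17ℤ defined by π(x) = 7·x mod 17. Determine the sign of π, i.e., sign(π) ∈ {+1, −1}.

-1

Trace 3: π^k(3) = [3, 4, 11, 9, 12, 16, 10] for k=0..6.
2 cycles of lengths [16, 1].
n − c = 17 − 2 = 15; sign = (−1)^15 = -1.
The Jacobi symbol (7|17) = -1 (Zolotarev) agrees.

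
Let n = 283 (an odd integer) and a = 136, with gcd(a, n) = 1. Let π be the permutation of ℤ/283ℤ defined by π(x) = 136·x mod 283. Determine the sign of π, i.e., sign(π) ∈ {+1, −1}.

+1

Start at x=185: 185 → 256 → 7 → 103 → 141 → 215 → 91 → … (one orbit).
π_136 has 3 disjoint cycles with lengths [141, 141, 1] on {0,…,282}.
n − c = 283 − 3 = 280; sign = (−1)^280 = +1.
Check: (136/283) = +1 by Zolotarev.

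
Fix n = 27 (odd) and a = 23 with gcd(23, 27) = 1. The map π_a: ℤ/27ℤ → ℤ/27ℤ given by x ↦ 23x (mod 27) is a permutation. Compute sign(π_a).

Trace 20: π^k(20) = [20, 1, 23, 16, 17, 13, 2] for k=0..6.
Decompose π into cycles: lengths [18, 6, 2, 1] (4 cycles, including the fixed point 0).
27 − 4 = 23 transpositions; sign(π) = (−1)^23 = -1.
The Jacobi symbol (23|27) = -1 (Zolotarev) agrees.

-1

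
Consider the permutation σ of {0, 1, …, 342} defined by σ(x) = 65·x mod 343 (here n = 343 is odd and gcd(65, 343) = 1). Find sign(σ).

+1

Orbit of 303 under x↦65x: [303, 144, 99, 261, 158, 323, 72]… (length divides ord_343(65)).
Decompose π into cycles: lengths [147, 147, 21, 21, 3, 3, 1] (7 cycles, including the fixed point 0).
sign(π) = (−1)^{n − #cycles} = (−1)^{343−7} = (−1)^336 = +1.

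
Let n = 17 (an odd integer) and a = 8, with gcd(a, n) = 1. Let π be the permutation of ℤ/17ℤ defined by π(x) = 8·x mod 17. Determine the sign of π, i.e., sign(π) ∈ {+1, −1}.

+1

Trace 1: π^k(1) = [1, 8, 13, 2, 16, 9, 4] for k=0..6.
Cycle type of π: 8×2 + 1; total 3 cycles.
3 cycles on 17: each ℓ→(−1)^(ℓ−1), product (−1)^14 = +1.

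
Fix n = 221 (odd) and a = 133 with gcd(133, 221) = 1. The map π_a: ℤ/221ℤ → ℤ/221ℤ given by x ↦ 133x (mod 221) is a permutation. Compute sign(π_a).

-1

Trace 126: π^k(126) = [126, 183, 29, 100, 40, 16, 139] for k=0..6.
Decompose π into cycles: lengths [48, 48, 48, 48, 16, 3, 3, 3, 3, 1] (10 cycles, including the fixed point 0).
n − c = 221 − 10 = 211; sign = (−1)^211 = -1.
Zolotarev: (133|221) = -1, matching the cycle-count sign.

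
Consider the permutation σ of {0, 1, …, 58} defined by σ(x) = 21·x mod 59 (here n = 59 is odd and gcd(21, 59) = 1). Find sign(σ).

Start at x=22: 22 → 49 → 26 → 15 → 20 → 7 → 29 → … (one orbit).
Cycle type of π: 29×2 + 1; total 3 cycles.
3 cycles on 59: each ℓ→(−1)^(ℓ−1), product (−1)^56 = +1.
Via Zolotarev, sign(π_{21}) = (21|59) = +1.

+1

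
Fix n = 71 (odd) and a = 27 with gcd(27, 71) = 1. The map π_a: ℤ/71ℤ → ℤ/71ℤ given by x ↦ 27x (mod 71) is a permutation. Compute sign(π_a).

Orbit of 54 under x↦27x: [54, 38, 32, 12, 40, 15, 50]… (length divides ord_71(27)).
Decompose π into cycles: lengths [35, 35, 1] (3 cycles, including the fixed point 0).
3 cycles on 71: each ℓ→(−1)^(ℓ−1), product (−1)^68 = +1.

+1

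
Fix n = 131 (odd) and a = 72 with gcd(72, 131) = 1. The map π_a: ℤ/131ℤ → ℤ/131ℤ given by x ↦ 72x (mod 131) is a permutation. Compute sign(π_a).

Orbit of 130 under x↦72x: [130, 59, 56, 102, 8, 52, 76]… (length divides ord_131(72)).
π_72 has 2 disjoint cycles with lengths [130, 1] on {0,…,130}.
Σ(ℓ_i−1) = 131−2 = 129; sign = (−1)^129 = -1.

-1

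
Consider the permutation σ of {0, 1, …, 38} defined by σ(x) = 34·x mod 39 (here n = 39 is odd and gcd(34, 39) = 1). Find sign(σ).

-1

Trace 31: π^k(31) = [31, 1, 34, 25] for k=0..3.
π_34 has 12 disjoint cycles with lengths [4, 4, 4, 4, 4, 4, 4, 4, 4, 1, 1, 1] on {0,…,38}.
With 12 cycles on 39 points, sign = (−1)^{39−12} = -1.
Zolotarev: (34|39) = -1, matching the cycle-count sign.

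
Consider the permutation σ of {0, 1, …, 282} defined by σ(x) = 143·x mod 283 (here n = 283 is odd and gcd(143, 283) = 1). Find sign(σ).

+1

Orbit of 7 under x↦143x: [7, 152, 228, 59, 230, 62, 93]… (length divides ord_283(143)).
π_143 has 3 disjoint cycles with lengths [141, 141, 1] on {0,…,282}.
sign(π) = (−1)^{n − #cycles} = (−1)^{283−3} = (−1)^280 = +1.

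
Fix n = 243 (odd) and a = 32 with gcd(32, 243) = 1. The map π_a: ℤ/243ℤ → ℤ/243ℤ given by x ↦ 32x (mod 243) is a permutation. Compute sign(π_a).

Start at x=64: 64 → 104 → 169 → 62 → 40 → 65 → 136 → … (one orbit).
Decompose π into cycles: lengths [162, 54, 18, 6, 2, 1] (6 cycles, including the fixed point 0).
Σ(ℓ_i−1) = 243−6 = 237; sign = (−1)^237 = -1.

-1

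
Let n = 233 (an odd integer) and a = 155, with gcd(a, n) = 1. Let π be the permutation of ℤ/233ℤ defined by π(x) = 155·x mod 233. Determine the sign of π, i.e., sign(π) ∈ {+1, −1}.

Trace 86: π^k(86) = [86, 49, 139, 109, 119, 38, 65] for k=0..6.
π_155 has 2 disjoint cycles with lengths [232, 1] on {0,…,232}.
With 2 cycles on 233 points, sign = (−1)^{233−2} = -1.

-1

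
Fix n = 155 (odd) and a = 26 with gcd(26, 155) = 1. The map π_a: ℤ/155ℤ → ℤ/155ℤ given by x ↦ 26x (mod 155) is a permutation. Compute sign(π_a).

Start at x=61: 61 → 36 → 6 → 1 → 26 → 56 → 61 (one orbit).
The orbit structure of x ↦ 26x mod 155: 30 orbits of sizes [6, 6, 6, 6, 6, 6, 6, 6, 6, 6, 6, 6, 6, 6, 6, 6, 6, 6, 6, 6, 6, 6, 6, 6, 6, 1, 1, 1, 1, 1].
Σ(ℓ_i−1) = 155−30 = 125; sign = (−1)^125 = -1.
The Jacobi symbol (26|155) = -1 (Zolotarev) agrees.

-1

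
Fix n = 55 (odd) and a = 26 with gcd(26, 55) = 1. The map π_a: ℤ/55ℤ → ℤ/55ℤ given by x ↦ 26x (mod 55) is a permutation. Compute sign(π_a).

+1

Orbit of 36 under x↦26x: [36, 1, 26, 16, 31]… (length divides ord_55(26)).
π_26 has 15 disjoint cycles with lengths [5, 5, 5, 5, 5, 5, 5, 5, 5, 5, 1, 1, 1, 1, 1] on {0,…,54}.
55 − 15 = 40 transpositions; sign(π) = (−1)^40 = +1.
Zolotarev: (26|55) = +1, matching the cycle-count sign.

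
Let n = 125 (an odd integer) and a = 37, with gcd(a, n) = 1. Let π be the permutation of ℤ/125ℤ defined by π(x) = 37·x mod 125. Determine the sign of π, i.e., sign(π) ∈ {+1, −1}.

-1

Start at x=59: 59 → 58 → 21 → 27 → 124 → 88 → 6 → … (one orbit).
Cycle type of π: 100 + 20 + 4 + 1; total 4 cycles.
sign(π) = (−1)^{n − #cycles} = (−1)^{125−4} = (−1)^121 = -1.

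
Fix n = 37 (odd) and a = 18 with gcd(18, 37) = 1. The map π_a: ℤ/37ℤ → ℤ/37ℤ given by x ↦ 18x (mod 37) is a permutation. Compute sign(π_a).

Trace 13: π^k(13) = [13, 12, 31, 3, 17, 10, 32] for k=0..6.
Decompose π into cycles: lengths [36, 1] (2 cycles, including the fixed point 0).
n − c = 37 − 2 = 35; sign = (−1)^35 = -1.

-1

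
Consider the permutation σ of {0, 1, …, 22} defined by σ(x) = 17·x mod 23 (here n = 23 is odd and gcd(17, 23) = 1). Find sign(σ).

-1

Trace 3: π^k(3) = [3, 5, 16, 19, 1, 17, 13] for k=0..6.
Decompose π into cycles: lengths [22, 1] (2 cycles, including the fixed point 0).
2 cycles on 23: each ℓ→(−1)^(ℓ−1), product (−1)^21 = -1.
(17|23)_J = -1 (Zolotarev's lemma cross-check).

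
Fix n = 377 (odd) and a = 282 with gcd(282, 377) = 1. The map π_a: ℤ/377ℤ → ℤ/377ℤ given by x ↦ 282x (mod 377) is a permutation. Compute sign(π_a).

Trace 313: π^k(313) = [313, 48, 341, 27, 74, 133, 183] for k=0..6.
Cycle type of π: 84×4 + 28 + 3×4 + 1; total 10 cycles.
377 − 10 = 367 transpositions; sign(π) = (−1)^367 = -1.
Zolotarev: (282|377) = -1, matching the cycle-count sign.

-1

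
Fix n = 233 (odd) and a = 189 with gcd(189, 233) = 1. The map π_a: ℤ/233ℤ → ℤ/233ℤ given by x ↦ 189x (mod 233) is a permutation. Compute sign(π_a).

Orbit of 161 under x↦189x: [161, 139, 175, 222, 18, 140, 131]… (length divides ord_233(189)).
π_189 has 2 disjoint cycles with lengths [232, 1] on {0,…,232}.
2 cycles on 233: each ℓ→(−1)^(ℓ−1), product (−1)^231 = -1.

-1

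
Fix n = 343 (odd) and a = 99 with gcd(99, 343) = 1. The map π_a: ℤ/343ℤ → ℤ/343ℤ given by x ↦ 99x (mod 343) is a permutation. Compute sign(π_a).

+1

Trace 99: π^k(99) = [99, 197, 295, 50, 148, 246, 1] for k=0..6.
Cycle lengths of π_99 on ℤ/343ℤ: [7, 7, 7, 7, 7, 7, 7, 7, 7, 7, 7, 7, 7, 7, 7, 7, 7, 7, 7, 7, 7, 7, 7, 7, 7, 7, 7, 7, 7, 7, 7, 7, 7, 7, 7, 7, 7, 7, 7, 7, 7, 7, 1, 1, 1, 1, 1, 1, 1, 1, 1, 1, 1, 1, 1, 1, 1, 1, 1, 1, 1, 1, 1, 1, 1, 1, 1, 1, 1, 1, 1, 1, 1, 1, 1, 1, 1, 1, 1, 1, 1, 1, 1, 1, 1, 1, 1, 1, 1, 1, 1]; 91 cycles in total.
sign(π) = (−1)^{n − #cycles} = (−1)^{343−91} = (−1)^252 = +1.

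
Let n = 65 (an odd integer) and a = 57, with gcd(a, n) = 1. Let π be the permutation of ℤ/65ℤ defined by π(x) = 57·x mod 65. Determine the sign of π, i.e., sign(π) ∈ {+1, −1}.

+1

Trace 1: π^k(1) = [1, 57, 64, 8] for k=0..3.
Cycle lengths of π_57 on ℤ/65ℤ: [4, 4, 4, 4, 4, 4, 4, 4, 4, 4, 4, 4, 4, 4, 4, 4, 1]; 17 cycles in total.
Σ(ℓ_i−1) = 65−17 = 48; sign = (−1)^48 = +1.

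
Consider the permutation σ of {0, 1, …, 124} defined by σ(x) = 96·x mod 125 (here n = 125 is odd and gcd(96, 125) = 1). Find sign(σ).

Orbit of 61 under x↦96x: [61, 106, 51, 21, 16, 36, 81]… (length divides ord_125(96)).
Cycle type of π: 25×4 + 5×4 + 1×5; total 13 cycles.
n − c = 125 − 13 = 112; sign = (−1)^112 = +1.
(96|125)_J = +1 (Zolotarev's lemma cross-check).

+1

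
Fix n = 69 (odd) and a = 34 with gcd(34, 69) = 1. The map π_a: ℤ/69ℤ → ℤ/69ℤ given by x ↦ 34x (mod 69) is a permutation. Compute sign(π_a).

Trace 28: π^k(28) = [28, 55, 7, 31, 19, 25, 22] for k=0..6.
6 cycles of lengths [22, 22, 22, 1, 1, 1].
With 6 cycles on 69 points, sign = (−1)^{69−6} = -1.

-1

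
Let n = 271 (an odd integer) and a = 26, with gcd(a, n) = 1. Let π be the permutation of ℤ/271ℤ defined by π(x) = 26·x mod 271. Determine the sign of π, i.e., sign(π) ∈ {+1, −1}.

Trace 217: π^k(217) = [217, 222, 81, 209, 14, 93, 250] for k=0..6.
π_26 has 2 disjoint cycles with lengths [270, 1] on {0,…,270}.
271 − 2 = 269 transpositions; sign(π) = (−1)^269 = -1.
Zolotarev: (26|271) = -1, matching the cycle-count sign.

-1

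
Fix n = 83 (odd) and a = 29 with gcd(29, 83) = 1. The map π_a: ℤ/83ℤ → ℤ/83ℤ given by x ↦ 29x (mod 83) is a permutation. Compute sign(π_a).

Orbit of 33 under x↦29x: [33, 44, 31, 69, 9, 12, 16]… (length divides ord_83(29)).
Cycle lengths of π_29 on ℤ/83ℤ: [41, 41, 1]; 3 cycles in total.
With 3 cycles on 83 points, sign = (−1)^{83−3} = +1.
(29|83)_J = +1 (Zolotarev's lemma cross-check).

+1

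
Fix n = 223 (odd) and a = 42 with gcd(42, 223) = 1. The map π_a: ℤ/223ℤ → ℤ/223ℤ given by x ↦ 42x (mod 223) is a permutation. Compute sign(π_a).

-1

Start at x=81: 81 → 57 → 164 → 198 → 65 → 54 → 38 → … (one orbit).
The orbit structure of x ↦ 42x mod 223: 2 orbits of sizes [222, 1].
Σ(ℓ_i−1) = 223−2 = 221; sign = (−1)^221 = -1.
(42|223)_J = -1 (Zolotarev's lemma cross-check).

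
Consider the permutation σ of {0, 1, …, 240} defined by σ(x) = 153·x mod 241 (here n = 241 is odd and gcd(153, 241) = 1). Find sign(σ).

-1

Start at x=115: 115 → 2 → 65 → 64 → 152 → 120 → 44 → … (one orbit).
Decompose π into cycles: lengths [48, 48, 48, 48, 48, 1] (6 cycles, including the fixed point 0).
Σ(ℓ_i−1) = 241−6 = 235; sign = (−1)^235 = -1.
Check: (153/241) = -1 by Zolotarev.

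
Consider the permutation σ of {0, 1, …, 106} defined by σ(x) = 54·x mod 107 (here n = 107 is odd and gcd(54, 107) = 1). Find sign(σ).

-1

Orbit of 72 under x↦54x: [72, 36, 18, 9, 58, 29, 68]… (length divides ord_107(54)).
Decompose π into cycles: lengths [106, 1] (2 cycles, including the fixed point 0).
sign(π) = (−1)^{n − #cycles} = (−1)^{107−2} = (−1)^105 = -1.
(54|107)_J = -1 (Zolotarev's lemma cross-check).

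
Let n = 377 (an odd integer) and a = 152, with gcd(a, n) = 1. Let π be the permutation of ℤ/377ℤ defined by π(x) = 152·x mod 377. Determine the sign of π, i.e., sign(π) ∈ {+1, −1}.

Trace 16: π^k(16) = [16, 170, 204, 94, 339, 256, 81] for k=0..6.
Decompose π into cycles: lengths [21, 21, 21, 21, 21, 21, 21, 21, 21, 21, 21, 21, 21, 21, 21, 21, 7, 7, 7, 7, 3, 3, 3, 3, 1] (25 cycles, including the fixed point 0).
With 25 cycles on 377 points, sign = (−1)^{377−25} = +1.

+1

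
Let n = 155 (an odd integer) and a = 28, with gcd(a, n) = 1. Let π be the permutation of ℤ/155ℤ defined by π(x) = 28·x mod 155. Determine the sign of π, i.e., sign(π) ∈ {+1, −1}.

-1

Orbit of 36 under x↦28x: [36, 78, 14, 82, 126, 118, 49]… (length divides ord_155(28)).
The orbit structure of x ↦ 28x mod 155: 6 orbits of sizes [60, 60, 15, 15, 4, 1].
155 − 6 = 149 transpositions; sign(π) = (−1)^149 = -1.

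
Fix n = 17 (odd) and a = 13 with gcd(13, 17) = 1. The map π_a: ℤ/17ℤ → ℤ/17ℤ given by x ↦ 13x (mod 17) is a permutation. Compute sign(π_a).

Trace 4: π^k(4) = [4, 1, 13, 16] for k=0..3.
5 cycles of lengths [4, 4, 4, 4, 1].
With 5 cycles on 17 points, sign = (−1)^{17−5} = +1.

+1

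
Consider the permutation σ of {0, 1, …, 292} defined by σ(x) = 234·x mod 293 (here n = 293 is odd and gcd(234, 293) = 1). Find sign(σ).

+1

Orbit of 58 under x↦234x: [58, 94, 21, 226, 144, 1, 234]… (length divides ord_293(234)).
Decompose π into cycles: lengths [146, 146, 1] (3 cycles, including the fixed point 0).
293 − 3 = 290 transpositions; sign(π) = (−1)^290 = +1.
Check: (234/293) = +1 by Zolotarev.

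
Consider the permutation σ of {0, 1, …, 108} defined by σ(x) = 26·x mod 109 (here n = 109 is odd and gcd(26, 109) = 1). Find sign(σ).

Start at x=27: 27 → 48 → 49 → 75 → 97 → 15 → 63 → … (one orbit).
Decompose π into cycles: lengths [27, 27, 27, 27, 1] (5 cycles, including the fixed point 0).
sign(π) = (−1)^{n − #cycles} = (−1)^{109−5} = (−1)^104 = +1.
(26|109)_J = +1 (Zolotarev's lemma cross-check).

+1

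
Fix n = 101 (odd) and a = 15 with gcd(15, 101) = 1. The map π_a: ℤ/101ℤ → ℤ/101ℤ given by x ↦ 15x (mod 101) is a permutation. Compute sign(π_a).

Start at x=24: 24 → 57 → 47 → 99 → 71 → 55 → 17 → … (one orbit).
Cycle type of π: 100 + 1; total 2 cycles.
n − c = 101 − 2 = 99; sign = (−1)^99 = -1.
Check: (15/101) = -1 by Zolotarev.

-1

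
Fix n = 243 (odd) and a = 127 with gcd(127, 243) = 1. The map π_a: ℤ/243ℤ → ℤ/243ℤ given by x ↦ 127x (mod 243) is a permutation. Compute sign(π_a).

+1

Trace 109: π^k(109) = [109, 235, 199, 1, 127, 91, 136] for k=0..6.
27 cycles of lengths [27, 27, 27, 27, 27, 27, 9, 9, 9, 9, 9, 9, 3, 3, 3, 3, 3, 3, 1, 1, 1, 1, 1, 1, 1, 1, 1].
sign(π) = (−1)^{n − #cycles} = (−1)^{243−27} = (−1)^216 = +1.
Zolotarev: (127|243) = +1, matching the cycle-count sign.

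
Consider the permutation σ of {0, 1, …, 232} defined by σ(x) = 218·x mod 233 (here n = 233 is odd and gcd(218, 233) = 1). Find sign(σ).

Orbit of 14 under x↦218x: [14, 23, 121, 49, 197, 74, 55]… (length divides ord_233(218)).
π_218 has 3 disjoint cycles with lengths [116, 116, 1] on {0,…,232}.
With 3 cycles on 233 points, sign = (−1)^{233−3} = +1.

+1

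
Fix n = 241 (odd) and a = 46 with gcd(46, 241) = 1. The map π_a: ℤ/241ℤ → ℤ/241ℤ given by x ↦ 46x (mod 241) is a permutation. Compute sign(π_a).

Orbit of 66 under x↦46x: [66, 144, 117, 80, 65, 98, 170]… (length divides ord_241(46)).
Decompose π into cycles: lengths [240, 1] (2 cycles, including the fixed point 0).
241 − 2 = 239 transpositions; sign(π) = (−1)^239 = -1.
The Jacobi symbol (46|241) = -1 (Zolotarev) agrees.

-1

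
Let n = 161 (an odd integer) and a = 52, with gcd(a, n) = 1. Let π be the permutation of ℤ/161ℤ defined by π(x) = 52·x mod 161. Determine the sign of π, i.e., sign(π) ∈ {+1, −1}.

-1

Orbit of 9 under x↦52x: [9, 146, 25, 12, 141, 87, 16]… (length divides ord_161(52)).
The orbit structure of x ↦ 52x mod 161: 6 orbits of sizes [66, 66, 11, 11, 6, 1].
161 − 6 = 155 transpositions; sign(π) = (−1)^155 = -1.
Check: (52/161) = -1 by Zolotarev.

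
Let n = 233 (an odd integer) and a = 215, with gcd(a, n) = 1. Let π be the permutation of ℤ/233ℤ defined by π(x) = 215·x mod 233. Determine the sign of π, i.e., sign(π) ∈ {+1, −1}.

+1

Trace 219: π^k(219) = [219, 19, 124, 98, 100, 64, 13] for k=0..6.
3 cycles of lengths [116, 116, 1].
sign(π) = (−1)^{n − #cycles} = (−1)^{233−3} = (−1)^230 = +1.
Check: (215/233) = +1 by Zolotarev.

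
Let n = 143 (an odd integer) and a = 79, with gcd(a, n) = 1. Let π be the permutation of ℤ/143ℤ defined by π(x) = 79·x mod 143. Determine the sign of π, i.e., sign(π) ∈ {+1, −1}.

Orbit of 1 under x↦79x: [1, 79, 92, 118, 27, 131, 53]… (length divides ord_143(79)).
Decompose π into cycles: lengths [10, 10, 10, 10, 10, 10, 10, 10, 10, 10, 10, 10, 10, 1, 1, 1, 1, 1, 1, 1, 1, 1, 1, 1, 1, 1] (26 cycles, including the fixed point 0).
With 26 cycles on 143 points, sign = (−1)^{143−26} = -1.

-1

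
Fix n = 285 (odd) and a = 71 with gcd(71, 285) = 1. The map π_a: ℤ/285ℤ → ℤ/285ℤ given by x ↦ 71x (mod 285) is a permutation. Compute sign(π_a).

Orbit of 221 under x↦71x: [221, 16, 281, 1, 71, 196, 236]… (length divides ord_285(71)).
The orbit structure of x ↦ 71x mod 285: 25 orbits of sizes [18, 18, 18, 18, 18, 18, 18, 18, 18, 18, 18, 18, 18, 18, 18, 2, 2, 2, 2, 2, 1, 1, 1, 1, 1].
n − c = 285 − 25 = 260; sign = (−1)^260 = +1.
The Jacobi symbol (71|285) = +1 (Zolotarev) agrees.

+1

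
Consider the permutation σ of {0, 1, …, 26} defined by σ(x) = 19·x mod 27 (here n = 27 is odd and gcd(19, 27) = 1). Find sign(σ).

+1

Start at x=1: 1 → 19 → 10 → 1 (one orbit).
Cycle type of π: 3×6 + 1×9; total 15 cycles.
15 cycles on 27: each ℓ→(−1)^(ℓ−1), product (−1)^12 = +1.
Via Zolotarev, sign(π_{19}) = (19|27) = +1.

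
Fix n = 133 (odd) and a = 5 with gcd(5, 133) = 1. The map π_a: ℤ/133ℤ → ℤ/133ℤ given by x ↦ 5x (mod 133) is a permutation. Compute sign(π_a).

Trace 1: π^k(1) = [1, 5, 25, 125, 93, 66, 64] for k=0..6.
The orbit structure of x ↦ 5x mod 133: 10 orbits of sizes [18, 18, 18, 18, 18, 18, 9, 9, 6, 1].
10 cycles on 133: each ℓ→(−1)^(ℓ−1), product (−1)^123 = -1.

-1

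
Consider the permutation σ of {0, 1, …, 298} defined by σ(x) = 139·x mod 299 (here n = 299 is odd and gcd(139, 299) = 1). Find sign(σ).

Trace 139: π^k(139) = [139, 185, 1] for k=0..2.
π_139 has 115 disjoint cycles with lengths [3, 3, 3, 3, 3, 3, 3, 3, 3, 3, 3, 3, 3, 3, 3, 3, 3, 3, 3, 3, 3, 3, 3, 3, 3, 3, 3, 3, 3, 3, 3, 3, 3, 3, 3, 3, 3, 3, 3, 3, 3, 3, 3, 3, 3, 3, 3, 3, 3, 3, 3, 3, 3, 3, 3, 3, 3, 3, 3, 3, 3, 3, 3, 3, 3, 3, 3, 3, 3, 3, 3, 3, 3, 3, 3, 3, 3, 3, 3, 3, 3, 3, 3, 3, 3, 3, 3, 3, 3, 3, 3, 3, 1, 1, 1, 1, 1, 1, 1, 1, 1, 1, 1, 1, 1, 1, 1, 1, 1, 1, 1, 1, 1, 1, 1] on {0,…,298}.
Σ(ℓ_i−1) = 299−115 = 184; sign = (−1)^184 = +1.

+1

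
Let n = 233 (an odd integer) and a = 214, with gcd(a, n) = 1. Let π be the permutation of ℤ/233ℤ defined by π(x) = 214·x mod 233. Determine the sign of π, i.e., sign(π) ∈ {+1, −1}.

+1

Orbit of 29 under x↦214x: [29, 148, 217, 71, 49, 1, 214]… (length divides ord_233(214)).
Decompose π into cycles: lengths [58, 58, 58, 58, 1] (5 cycles, including the fixed point 0).
With 5 cycles on 233 points, sign = (−1)^{233−5} = +1.
(214|233)_J = +1 (Zolotarev's lemma cross-check).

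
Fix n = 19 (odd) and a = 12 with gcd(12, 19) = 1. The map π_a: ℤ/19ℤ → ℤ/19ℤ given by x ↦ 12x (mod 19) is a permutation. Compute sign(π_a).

-1

Start at x=1: 1 → 12 → 11 → 18 → 7 → 8 → 1 (one orbit).
π_12 has 4 disjoint cycles with lengths [6, 6, 6, 1] on {0,…,18}.
Σ(ℓ_i−1) = 19−4 = 15; sign = (−1)^15 = -1.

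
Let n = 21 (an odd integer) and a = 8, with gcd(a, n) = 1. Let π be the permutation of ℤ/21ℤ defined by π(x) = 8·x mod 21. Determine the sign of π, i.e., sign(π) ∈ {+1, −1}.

Orbit of 1 under x↦8x: [1, 8]… (length divides ord_21(8)).
Cycle lengths of π_8 on ℤ/21ℤ: [2, 2, 2, 2, 2, 2, 2, 1, 1, 1, 1, 1, 1, 1]; 14 cycles in total.
Σ(ℓ_i−1) = 21−14 = 7; sign = (−1)^7 = -1.
Check: (8/21) = -1 by Zolotarev.

-1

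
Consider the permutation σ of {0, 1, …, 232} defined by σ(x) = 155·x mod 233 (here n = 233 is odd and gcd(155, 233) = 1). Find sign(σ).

-1

Orbit of 215 under x↦155x: [215, 6, 231, 156, 181, 95, 46]… (length divides ord_233(155)).
π_155 has 2 disjoint cycles with lengths [232, 1] on {0,…,232}.
sign(π) = (−1)^{n − #cycles} = (−1)^{233−2} = (−1)^231 = -1.
(155|233)_J = -1 (Zolotarev's lemma cross-check).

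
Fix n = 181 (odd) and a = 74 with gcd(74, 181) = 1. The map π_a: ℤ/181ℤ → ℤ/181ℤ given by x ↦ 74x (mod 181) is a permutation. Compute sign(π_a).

Orbit of 125 under x↦74x: [125, 19, 139, 150, 59, 22, 180]… (length divides ord_181(74)).
Cycle lengths of π_74 on ℤ/181ℤ: [20, 20, 20, 20, 20, 20, 20, 20, 20, 1]; 10 cycles in total.
n − c = 181 − 10 = 171; sign = (−1)^171 = -1.
Via Zolotarev, sign(π_{74}) = (74|181) = -1.

-1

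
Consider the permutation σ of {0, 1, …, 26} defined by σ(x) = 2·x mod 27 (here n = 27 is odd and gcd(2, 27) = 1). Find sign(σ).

-1

Start at x=16: 16 → 5 → 10 → 20 → 13 → 26 → 25 → … (one orbit).
Cycle type of π: 18 + 6 + 2 + 1; total 4 cycles.
Σ(ℓ_i−1) = 27−4 = 23; sign = (−1)^23 = -1.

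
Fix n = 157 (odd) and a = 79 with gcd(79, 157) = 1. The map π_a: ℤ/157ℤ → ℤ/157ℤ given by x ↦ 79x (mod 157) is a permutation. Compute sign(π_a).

Trace 46: π^k(46) = [46, 23, 90, 45, 101, 129, 143] for k=0..6.
Decompose π into cycles: lengths [52, 52, 52, 1] (4 cycles, including the fixed point 0).
4 cycles on 157: each ℓ→(−1)^(ℓ−1), product (−1)^153 = -1.

-1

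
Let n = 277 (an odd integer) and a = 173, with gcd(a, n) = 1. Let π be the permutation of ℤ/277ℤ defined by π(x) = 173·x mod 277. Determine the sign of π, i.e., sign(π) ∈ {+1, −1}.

-1

Start at x=204: 204 → 113 → 159 → 84 → 128 → 261 → 2 → … (one orbit).
The orbit structure of x ↦ 173x mod 277: 4 orbits of sizes [92, 92, 92, 1].
Σ(ℓ_i−1) = 277−4 = 273; sign = (−1)^273 = -1.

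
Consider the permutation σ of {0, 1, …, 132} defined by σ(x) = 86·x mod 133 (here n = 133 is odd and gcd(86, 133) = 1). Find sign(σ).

Trace 130: π^k(130) = [130, 8, 23, 116, 1, 86, 81] for k=0..6.
π_86 has 10 disjoint cycles with lengths [18, 18, 18, 18, 18, 18, 18, 3, 3, 1] on {0,…,132}.
Σ(ℓ_i−1) = 133−10 = 123; sign = (−1)^123 = -1.
(86|133)_J = -1 (Zolotarev's lemma cross-check).

-1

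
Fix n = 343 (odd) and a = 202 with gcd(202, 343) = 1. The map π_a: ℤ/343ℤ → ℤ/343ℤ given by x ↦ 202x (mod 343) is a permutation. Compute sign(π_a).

Start at x=97: 97 → 43 → 111 → 127 → 272 → 64 → 237 → … (one orbit).
10 cycles of lengths [98, 98, 98, 14, 14, 14, 2, 2, 2, 1].
Σ(ℓ_i−1) = 343−10 = 333; sign = (−1)^333 = -1.

-1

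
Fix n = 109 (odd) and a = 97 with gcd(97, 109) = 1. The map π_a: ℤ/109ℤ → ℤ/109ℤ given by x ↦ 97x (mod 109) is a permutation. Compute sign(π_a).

+1

Trace 21: π^k(21) = [21, 75, 81, 9, 1, 97, 35] for k=0..6.
π_97 has 5 disjoint cycles with lengths [27, 27, 27, 27, 1] on {0,…,108}.
5 cycles on 109: each ℓ→(−1)^(ℓ−1), product (−1)^104 = +1.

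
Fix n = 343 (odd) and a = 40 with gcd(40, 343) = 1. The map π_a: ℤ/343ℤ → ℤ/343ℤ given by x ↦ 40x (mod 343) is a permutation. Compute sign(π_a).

-1

Start at x=109: 109 → 244 → 156 → 66 → 239 → 299 → 298 → … (one orbit).
The orbit structure of x ↦ 40x mod 343: 4 orbits of sizes [294, 42, 6, 1].
n − c = 343 − 4 = 339; sign = (−1)^339 = -1.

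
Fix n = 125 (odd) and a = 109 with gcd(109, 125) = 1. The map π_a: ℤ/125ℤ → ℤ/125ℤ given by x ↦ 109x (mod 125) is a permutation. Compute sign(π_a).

+1

Orbit of 51 under x↦109x: [51, 59, 56, 104, 86, 124, 16]… (length divides ord_125(109)).
Cycle lengths of π_109 on ℤ/125ℤ: [50, 50, 10, 10, 2, 2, 1]; 7 cycles in total.
n − c = 125 − 7 = 118; sign = (−1)^118 = +1.
Zolotarev: (109|125) = +1, matching the cycle-count sign.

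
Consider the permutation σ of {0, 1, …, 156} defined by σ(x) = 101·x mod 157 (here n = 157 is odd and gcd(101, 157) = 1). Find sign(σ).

+1

Orbit of 67 under x↦101x: [67, 16, 46, 93, 130, 99, 108]… (length divides ord_157(101)).
π_101 has 13 disjoint cycles with lengths [13, 13, 13, 13, 13, 13, 13, 13, 13, 13, 13, 13, 1] on {0,…,156}.
Σ(ℓ_i−1) = 157−13 = 144; sign = (−1)^144 = +1.
Check: (101/157) = +1 by Zolotarev.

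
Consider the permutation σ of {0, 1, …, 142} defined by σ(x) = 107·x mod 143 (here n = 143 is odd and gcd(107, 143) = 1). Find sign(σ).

-1

Start at x=14: 14 → 68 → 126 → 40 → 133 → 74 → 53 → … (one orbit).
Cycle type of π: 30×4 + 10 + 3×4 + 1; total 10 cycles.
143 − 10 = 133 transpositions; sign(π) = (−1)^133 = -1.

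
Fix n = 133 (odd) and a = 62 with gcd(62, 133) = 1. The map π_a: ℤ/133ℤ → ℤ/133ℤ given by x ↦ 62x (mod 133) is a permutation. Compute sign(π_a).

-1

Trace 104: π^k(104) = [104, 64, 111, 99, 20, 43, 6] for k=0..6.
Cycle lengths of π_62 on ℤ/133ℤ: [18, 18, 18, 18, 18, 18, 9, 9, 2, 2, 2, 1]; 12 cycles in total.
n − c = 133 − 12 = 121; sign = (−1)^121 = -1.
Via Zolotarev, sign(π_{62}) = (62|133) = -1.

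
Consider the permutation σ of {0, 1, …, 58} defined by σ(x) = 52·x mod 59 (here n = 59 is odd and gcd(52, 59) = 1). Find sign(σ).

-1

Start at x=57: 57 → 14 → 20 → 37 → 36 → 43 → 53 → … (one orbit).
π_52 has 2 disjoint cycles with lengths [58, 1] on {0,…,58}.
n − c = 59 − 2 = 57; sign = (−1)^57 = -1.
(52|59)_J = -1 (Zolotarev's lemma cross-check).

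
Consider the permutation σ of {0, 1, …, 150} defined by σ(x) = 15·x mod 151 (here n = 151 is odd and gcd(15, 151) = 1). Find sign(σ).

Start at x=123: 123 → 33 → 42 → 26 → 88 → 112 → 19 → … (one orbit).
The orbit structure of x ↦ 15x mod 151: 2 orbits of sizes [150, 1].
sign(π) = (−1)^{n − #cycles} = (−1)^{151−2} = (−1)^149 = -1.

-1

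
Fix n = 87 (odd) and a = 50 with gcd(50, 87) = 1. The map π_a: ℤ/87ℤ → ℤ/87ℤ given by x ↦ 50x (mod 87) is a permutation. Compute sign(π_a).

+1

Start at x=7: 7 → 2 → 13 → 41 → 49 → 14 → 4 → … (one orbit).
The orbit structure of x ↦ 50x mod 87: 5 orbits of sizes [28, 28, 28, 2, 1].
sign(π) = (−1)^{n − #cycles} = (−1)^{87−5} = (−1)^82 = +1.
Via Zolotarev, sign(π_{50}) = (50|87) = +1.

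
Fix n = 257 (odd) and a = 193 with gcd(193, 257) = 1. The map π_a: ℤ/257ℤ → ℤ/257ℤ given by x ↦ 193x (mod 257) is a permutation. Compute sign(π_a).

Trace 256: π^k(256) = [256, 64, 16, 4, 1, 193, 241] for k=0..6.
Cycle type of π: 8×32 + 1; total 33 cycles.
33 cycles on 257: each ℓ→(−1)^(ℓ−1), product (−1)^224 = +1.
(193|257)_J = +1 (Zolotarev's lemma cross-check).

+1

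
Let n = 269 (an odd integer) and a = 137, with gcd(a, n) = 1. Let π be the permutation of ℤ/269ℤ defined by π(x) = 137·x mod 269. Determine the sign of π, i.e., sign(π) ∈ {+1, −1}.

-1

Trace 212: π^k(212) = [212, 261, 249, 219, 144, 91, 93] for k=0..6.
Cycle type of π: 268 + 1; total 2 cycles.
269 − 2 = 267 transpositions; sign(π) = (−1)^267 = -1.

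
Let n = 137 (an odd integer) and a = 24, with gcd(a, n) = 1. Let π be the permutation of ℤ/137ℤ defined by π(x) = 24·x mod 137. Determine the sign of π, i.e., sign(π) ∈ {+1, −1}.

-1

Orbit of 35 under x↦24x: [35, 18, 21, 93, 40, 1, 24]… (length divides ord_137(24)).
The orbit structure of x ↦ 24x mod 137: 2 orbits of sizes [136, 1].
n − c = 137 − 2 = 135; sign = (−1)^135 = -1.
Check: (24/137) = -1 by Zolotarev.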